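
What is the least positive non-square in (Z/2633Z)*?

3

(2/2633) = +1, so 2 is a residue.
(3/2633) = −1, so 3 is the smallest positive non-residue mod 2633.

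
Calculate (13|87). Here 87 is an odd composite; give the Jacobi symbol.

Reciprocity: 13 ≡ 1 and 87 ≡ 3 (mod 4), so (13/87) = +(87/13).
Reduce top mod 13: now compute (9/13).
Reciprocity: 9 ≡ 1 and 13 ≡ 1 (mod 4), so (9/13) = +(13/9).
Reduce top mod 9: now compute (4/9).
Pull out 2^2: since 9 ≡ 1 (mod 8), (2/9) = +1, so (2/9)^2 = +1.
Reached (1/9) = 1. Collecting the sign flips along the way, the symbol is +1.

1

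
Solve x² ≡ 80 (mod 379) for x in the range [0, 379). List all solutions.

156, 223

Since 379 ≡ 3 (mod 4), a square root of 80 is 80^((379+1)/4) = 80^95 mod 379.
Repeated squaring: 80^2≡336, 80^4≡333, 80^8≡221, 80^16≡329, 80^32≡226, 80^64≡290 (mod 379).
80^95 = 80^(64+16+8+4+2+1) ≡ 156 (mod 379).
Check: 156² = 24336 ≡ 80 (mod 379). The two roots are 156 and 223.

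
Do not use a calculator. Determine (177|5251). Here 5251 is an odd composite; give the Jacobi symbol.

Reciprocity: 177 ≡ 1 and 5251 ≡ 3 (mod 4), so (177/5251) = +(5251/177).
Reduce top mod 177: now compute (118/177).
Pull out 2: since 177 ≡ 1 (mod 8), (2/177) = +1.
Reciprocity: 59 ≡ 3 and 177 ≡ 1 (mod 4), so (59/177) = +(177/59).
Reduce top mod 59: now compute (0/59).
Top reduces to 0: gcd > 1, so the symbol is 0.

0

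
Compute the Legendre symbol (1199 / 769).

1

Euler's criterion: (1199/769) ≡ 430^384 (mod 769).
430^2 ≡ 340 (mod 769)
430^4 ≡ 250 (mod 769)
430^8 ≡ 211 (mod 769)
430^16 ≡ 688 (mod 769)
430^32 ≡ 409 (mod 769)
430^64 ≡ 408 (mod 769)
430^128 ≡ 360 (mod 769)
430^256 ≡ 408 (mod 769)
430^384 = 430^(256+128) ≡ 1 (mod 769).
Result is 1, so (1199/769) = 1.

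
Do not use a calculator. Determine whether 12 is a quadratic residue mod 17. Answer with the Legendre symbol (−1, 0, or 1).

-1

Euler's criterion: (12/17) ≡ 12^8 (mod 17).
12^2 ≡ 8 (mod 17)
12^4 ≡ 13 (mod 17)
12^8 ≡ 16 (mod 17)
12^8 = 12^(8) ≡ 16 (mod 17).
Result is 16 ≡ −1, so (12/17) = −1.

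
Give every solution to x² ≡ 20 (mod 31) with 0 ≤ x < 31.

12, 19

Since 31 ≡ 3 (mod 4), a square root of 20 is 20^((31+1)/4) = 20^8 mod 31.
Repeated squaring: 20^2≡28, 20^4≡9, 20^8≡19 (mod 31).
20^8 = 20^(8) ≡ 19 (mod 31).
Check: 19² = 361 ≡ 20 (mod 31). The two roots are 12 and 19.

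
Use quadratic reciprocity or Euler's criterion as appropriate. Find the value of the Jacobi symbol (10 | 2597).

1

Pull out 2: since 2597 ≡ 5 (mod 8), (2/2597) = -1.
Reciprocity: 5 ≡ 1 and 2597 ≡ 1 (mod 4), so (5/2597) = +(2597/5).
Reduce top mod 5: now compute (2/5).
Pull out 2: since 5 ≡ 5 (mod 8), (2/5) = -1.
Reached (1/5) = 1. Collecting the sign flips along the way, the symbol is +1.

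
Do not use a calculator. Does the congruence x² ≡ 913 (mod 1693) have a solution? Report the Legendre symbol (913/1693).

-1

Reciprocity: 913 ≡ 1 and 1693 ≡ 1 (mod 4), so (913/1693) = +(1693/913).
Reduce top mod 913: now compute (780/913).
Pull out 2^2: since 913 ≡ 1 (mod 8), (2/913) = +1, so (2/913)^2 = +1.
Reciprocity: 195 ≡ 3 and 913 ≡ 1 (mod 4), so (195/913) = +(913/195).
Reduce top mod 195: now compute (133/195).
Reciprocity: 133 ≡ 1 and 195 ≡ 3 (mod 4), so (133/195) = +(195/133).
Reduce top mod 133: now compute (62/133).
Pull out 2: since 133 ≡ 5 (mod 8), (2/133) = -1.
Reciprocity: 31 ≡ 3 and 133 ≡ 1 (mod 4), so (31/133) = +(133/31).
Reduce top mod 31: now compute (9/31).
Reciprocity: 9 ≡ 1 and 31 ≡ 3 (mod 4), so (9/31) = +(31/9).
Reduce top mod 9: now compute (4/9).
Pull out 2^2: since 9 ≡ 1 (mod 8), (2/9) = +1, so (2/9)^2 = +1.
Reached (1/9) = 1. Collecting the sign flips along the way, the symbol is -1.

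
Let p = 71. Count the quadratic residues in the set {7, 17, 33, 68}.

(7/71) = -1 → non-residue.
(17/71) = -1 → non-residue.
(33/71) = -1 → non-residue.
(68/71) = -1 → non-residue.
Total quadratic residues among the 4: 0.

0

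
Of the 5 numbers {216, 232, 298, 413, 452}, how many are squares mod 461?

4

(216/461) = +1 → QR.
(232/461) = +1 → QR.
(298/461) = +1 → QR.
(413/461) = -1 → non-residue.
(452/461) = +1 → QR.
Total quadratic residues among the 5: 4.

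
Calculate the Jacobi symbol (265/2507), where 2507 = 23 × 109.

-1

Reciprocity: 265 ≡ 1 and 2507 ≡ 3 (mod 4), so (265/2507) = +(2507/265).
Reduce top mod 265: now compute (122/265).
Pull out 2: since 265 ≡ 1 (mod 8), (2/265) = +1.
Reciprocity: 61 ≡ 1 and 265 ≡ 1 (mod 4), so (61/265) = +(265/61).
Reduce top mod 61: now compute (21/61).
Reciprocity: 21 ≡ 1 and 61 ≡ 1 (mod 4), so (21/61) = +(61/21).
Reduce top mod 21: now compute (19/21).
Reciprocity: 19 ≡ 3 and 21 ≡ 1 (mod 4), so (19/21) = +(21/19).
Reduce top mod 19: now compute (2/19).
Pull out 2: since 19 ≡ 3 (mod 8), (2/19) = -1.
Reached (1/19) = 1. Collecting the sign flips along the way, the symbol is -1.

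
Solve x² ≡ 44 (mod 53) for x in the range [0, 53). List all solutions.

16, 37

53 ≡ 1 (mod 4), so we find a root by search.
Trying successive values, 16² = 256 ≡ 44 (mod 53). The other root is 53 − 16 = 37.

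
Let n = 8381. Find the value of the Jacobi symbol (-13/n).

1

First reduce: -13 ≡ 8368 (mod 8381).
Pull out 2^4: since 8381 ≡ 5 (mod 8), (2/8381) = -1, so (2/8381)^4 = +1.
Reciprocity: 523 ≡ 3 and 8381 ≡ 1 (mod 4), so (523/8381) = +(8381/523).
Reduce top mod 523: now compute (13/523).
Reciprocity: 13 ≡ 1 and 523 ≡ 3 (mod 4), so (13/523) = +(523/13).
Reduce top mod 13: now compute (3/13).
Reciprocity: 3 ≡ 3 and 13 ≡ 1 (mod 4), so (3/13) = +(13/3).
Reduce top mod 3: now compute (1/3).
Reached (1/3) = 1. Collecting the sign flips along the way, the symbol is +1.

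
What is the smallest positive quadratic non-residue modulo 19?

2

(2/19) = −1, so 2 is the smallest positive non-residue mod 19.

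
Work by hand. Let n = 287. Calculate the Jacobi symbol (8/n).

1

Pull out 2^3: since 287 ≡ 7 (mod 8), (2/287) = +1, so (2/287)^3 = +1.
Reached (1/287) = 1. Collecting the sign flips along the way, the symbol is +1.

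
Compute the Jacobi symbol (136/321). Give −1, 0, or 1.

Pull out 2^3: since 321 ≡ 1 (mod 8), (2/321) = +1, so (2/321)^3 = +1.
Reciprocity: 17 ≡ 1 and 321 ≡ 1 (mod 4), so (17/321) = +(321/17).
Reduce top mod 17: now compute (15/17).
Reciprocity: 15 ≡ 3 and 17 ≡ 1 (mod 4), so (15/17) = +(17/15).
Reduce top mod 15: now compute (2/15).
Pull out 2: since 15 ≡ 7 (mod 8), (2/15) = +1.
Reached (1/15) = 1. Collecting the sign flips along the way, the symbol is +1.

1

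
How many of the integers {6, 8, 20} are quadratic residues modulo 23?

2

(6/23) = +1 → QR.
(8/23) = +1 → QR.
(20/23) = -1 → non-residue.
Total quadratic residues among the 3: 2.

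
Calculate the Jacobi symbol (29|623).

-1

Reciprocity: 29 ≡ 1 and 623 ≡ 3 (mod 4), so (29/623) = +(623/29).
Reduce top mod 29: now compute (14/29).
Pull out 2: since 29 ≡ 5 (mod 8), (2/29) = -1.
Reciprocity: 7 ≡ 3 and 29 ≡ 1 (mod 4), so (7/29) = +(29/7).
Reduce top mod 7: now compute (1/7).
Reached (1/7) = 1. Collecting the sign flips along the way, the symbol is -1.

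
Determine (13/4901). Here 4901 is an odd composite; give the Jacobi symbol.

0

Reciprocity: 13 ≡ 1 and 4901 ≡ 1 (mod 4), so (13/4901) = +(4901/13).
Reduce top mod 13: now compute (0/13).
Top reduces to 0: gcd > 1, so the symbol is 0.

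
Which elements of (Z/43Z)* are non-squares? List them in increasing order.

Square k = 1,…,21 (k and 43−k give the same square):
1²=1, 2²=4, 3²=9, 4²=16, 5²=25, 6²=36, 7²≡6, 8²≡21, 9²≡38, 10²≡14, 11²≡35, 12²≡15, 13²≡40, 14²≡24, 15²≡10, 16²≡41, 17²≡31, 18²≡23, 19²≡17, 20²≡13, 21²≡11 (mod 43).
The residues are {1, 4, 6, 9, 10, 11, 13, 14, 15, 16, 17, 21, 23, 24, 25, 31, 35, 36, 38, 40, 41}; the non-residues are the remaining 21 nonzero classes.

2 3 5 7 8 12 18 19 20 22 26 27 28 29 30 32 33 34 37 39 42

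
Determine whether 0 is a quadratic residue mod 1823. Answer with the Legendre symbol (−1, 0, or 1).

0

Top reduces to 0: gcd > 1, so the symbol is 0.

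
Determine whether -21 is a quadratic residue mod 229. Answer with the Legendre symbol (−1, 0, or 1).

First reduce: -21 ≡ 208 (mod 229).
Pull out 2^4: since 229 ≡ 5 (mod 8), (2/229) = -1, so (2/229)^4 = +1.
Reciprocity: 13 ≡ 1 and 229 ≡ 1 (mod 4), so (13/229) = +(229/13).
Reduce top mod 13: now compute (8/13).
Pull out 2^3: since 13 ≡ 5 (mod 8), (2/13) = -1, so (2/13)^3 = -1.
Reached (1/13) = 1. Collecting the sign flips along the way, the symbol is -1.

-1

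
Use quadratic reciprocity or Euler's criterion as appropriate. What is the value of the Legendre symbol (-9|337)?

1

Euler's criterion: (-9/337) ≡ 328^168 (mod 337).
328^2 ≡ 81 (mod 337)
328^4 ≡ 158 (mod 337)
328^8 ≡ 26 (mod 337)
328^16 ≡ 2 (mod 337)
328^32 ≡ 4 (mod 337)
328^64 ≡ 16 (mod 337)
328^128 ≡ 256 (mod 337)
328^168 = 328^(128+32+8) ≡ 1 (mod 337).
Result is 1, so (-9/337) = 1.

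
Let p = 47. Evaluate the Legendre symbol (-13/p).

1

First reduce: -13 ≡ 34 (mod 47).
Pull out 2: since 47 ≡ 7 (mod 8), (2/47) = +1.
Reciprocity: 17 ≡ 1 and 47 ≡ 3 (mod 4), so (17/47) = +(47/17).
Reduce top mod 17: now compute (13/17).
Reciprocity: 13 ≡ 1 and 17 ≡ 1 (mod 4), so (13/17) = +(17/13).
Reduce top mod 13: now compute (4/13).
Pull out 2^2: since 13 ≡ 5 (mod 8), (2/13) = -1, so (2/13)^2 = +1.
Reached (1/13) = 1. Collecting the sign flips along the way, the symbol is +1.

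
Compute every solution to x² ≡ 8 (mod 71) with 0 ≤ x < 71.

24, 47

Since 71 ≡ 3 (mod 4), a square root of 8 is 8^((71+1)/4) = 8^18 mod 71.
Repeated squaring: 8^2≡64, 8^4≡49, 8^8≡58, 8^16≡27 (mod 71).
8^18 = 8^(16+2) ≡ 24 (mod 71).
Check: 24² = 576 ≡ 8 (mod 71). The two roots are 24 and 47.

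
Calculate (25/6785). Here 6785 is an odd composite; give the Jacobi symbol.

Reciprocity: 25 ≡ 1 and 6785 ≡ 1 (mod 4), so (25/6785) = +(6785/25).
Reduce top mod 25: now compute (10/25).
Pull out 2: since 25 ≡ 1 (mod 8), (2/25) = +1.
Reciprocity: 5 ≡ 1 and 25 ≡ 1 (mod 4), so (5/25) = +(25/5).
Reduce top mod 5: now compute (0/5).
Top reduces to 0: gcd > 1, so the symbol is 0.

0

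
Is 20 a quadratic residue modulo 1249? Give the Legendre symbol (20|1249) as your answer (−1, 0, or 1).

Pull out 2^2: since 1249 ≡ 1 (mod 8), (2/1249) = +1, so (2/1249)^2 = +1.
Reciprocity: 5 ≡ 1 and 1249 ≡ 1 (mod 4), so (5/1249) = +(1249/5).
Reduce top mod 5: now compute (4/5).
Pull out 2^2: since 5 ≡ 5 (mod 8), (2/5) = -1, so (2/5)^2 = +1.
Reached (1/5) = 1. Collecting the sign flips along the way, the symbol is +1.

1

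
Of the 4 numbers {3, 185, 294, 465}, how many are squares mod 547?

(3/547) = -1 → non-residue.
(185/547) = +1 → QR.
(294/547) = +1 → QR.
(465/547) = -1 → non-residue.
Total quadratic residues among the 4: 2.

2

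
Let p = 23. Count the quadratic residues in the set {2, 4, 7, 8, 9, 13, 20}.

(2/23) = +1 → QR.
(4/23) = +1 → QR.
(7/23) = -1 → non-residue.
(8/23) = +1 → QR.
(9/23) = +1 → QR.
(13/23) = +1 → QR.
(20/23) = -1 → non-residue.
Total quadratic residues among the 7: 5.

5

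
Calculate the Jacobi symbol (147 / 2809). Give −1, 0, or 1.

Reciprocity: 147 ≡ 3 and 2809 ≡ 1 (mod 4), so (147/2809) = +(2809/147).
Reduce top mod 147: now compute (16/147).
Pull out 2^4: since 147 ≡ 3 (mod 8), (2/147) = -1, so (2/147)^4 = +1.
Reached (1/147) = 1. Collecting the sign flips along the way, the symbol is +1.

1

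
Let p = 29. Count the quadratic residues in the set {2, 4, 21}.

(2/29) = -1 → non-residue.
(4/29) = +1 → QR.
(21/29) = -1 → non-residue.
Total quadratic residues among the 3: 1.

1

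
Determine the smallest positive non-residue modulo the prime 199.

(2/199) = +1, so 2 is a residue.
(3/199) = −1, so 3 is the smallest positive non-residue mod 199.

3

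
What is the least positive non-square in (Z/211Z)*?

(2/211) = −1, so 2 is the smallest positive non-residue mod 211.

2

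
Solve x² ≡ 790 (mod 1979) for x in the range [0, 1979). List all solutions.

579, 1400

Since 1979 ≡ 3 (mod 4), a square root of 790 is 790^((1979+1)/4) = 790^495 mod 1979.
Repeated squaring: 790^2≡715, 790^4≡643, 790^8≡1817, 790^16≡517, 790^32≡124, 790^64≡1523, 790^128≡141, 790^256≡91 (mod 1979).
790^495 = 790^(256+128+64+32+8+4+2+1) ≡ 579 (mod 1979).
Check: 579² = 335241 ≡ 790 (mod 1979). The two roots are 579 and 1400.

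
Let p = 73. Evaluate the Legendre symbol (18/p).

Pull out 2: since 73 ≡ 1 (mod 8), (2/73) = +1.
Reciprocity: 9 ≡ 1 and 73 ≡ 1 (mod 4), so (9/73) = +(73/9).
Reduce top mod 9: now compute (1/9).
Reached (1/9) = 1. Collecting the sign flips along the way, the symbol is +1.

1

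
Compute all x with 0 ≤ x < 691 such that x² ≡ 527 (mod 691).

Since 691 ≡ 3 (mod 4), a square root of 527 is 527^((691+1)/4) = 527^173 mod 691.
Repeated squaring: 527^2≡638, 527^4≡45, 527^8≡643, 527^16≡231, 527^32≡154, 527^64≡222, 527^128≡223 (mod 691).
527^173 = 527^(128+32+8+4+1) ≡ 101 (mod 691).
Check: 101² = 10201 ≡ 527 (mod 691). The two roots are 101 and 590.

101, 590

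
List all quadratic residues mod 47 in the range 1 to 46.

1,2,3,4,6,7,8,9,12,14,16,17,18,21,24,25,27,28,32,34,36,37,42

Square k = 1,…,23 (k and 47−k give the same square):
1²=1, 2²=4, 3²=9, 4²=16, 5²=25, 6²=36, 7²≡2, 8²≡17, 9²≡34, 10²≡6, 11²≡27, 12²≡3, 13²≡28, 14²≡8, 15²≡37, 16²≡21, 17²≡7, 18²≡42, 19²≡32, 20²≡24, 21²≡18, 22²≡14, 23²≡12 (mod 47).
So the quadratic residues mod 47 are {1, 2, 3, 4, 6, 7, 8, 9, 12, 14, 16, 17, 18, 21, 24, 25, 27, 28, 32, 34, 36, 37, 42}.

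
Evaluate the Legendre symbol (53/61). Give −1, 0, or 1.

Euler's criterion: (53/61) ≡ 53^30 (mod 61).
53^2 ≡ 3 (mod 61)
53^4 ≡ 9 (mod 61)
53^8 ≡ 20 (mod 61)
53^16 ≡ 34 (mod 61)
53^30 = 53^(16+8+4+2) ≡ 60 (mod 61).
Result is 60 ≡ −1, so (53/61) = −1.

-1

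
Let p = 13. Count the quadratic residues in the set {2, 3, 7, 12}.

(2/13) = -1 → non-residue.
(3/13) = +1 → QR.
(7/13) = -1 → non-residue.
(12/13) = +1 → QR.
Total quadratic residues among the 4: 2.

2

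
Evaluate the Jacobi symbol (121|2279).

Reciprocity: 121 ≡ 1 and 2279 ≡ 3 (mod 4), so (121/2279) = +(2279/121).
Reduce top mod 121: now compute (101/121).
Reciprocity: 101 ≡ 1 and 121 ≡ 1 (mod 4), so (101/121) = +(121/101).
Reduce top mod 101: now compute (20/101).
Pull out 2^2: since 101 ≡ 5 (mod 8), (2/101) = -1, so (2/101)^2 = +1.
Reciprocity: 5 ≡ 1 and 101 ≡ 1 (mod 4), so (5/101) = +(101/5).
Reduce top mod 5: now compute (1/5).
Reached (1/5) = 1. Collecting the sign flips along the way, the symbol is +1.

1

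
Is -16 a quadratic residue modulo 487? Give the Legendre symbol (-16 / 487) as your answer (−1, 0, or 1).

First reduce: -16 ≡ 471 (mod 487).
Reciprocity: 471 ≡ 3 and 487 ≡ 3 (mod 4), so (471/487) = −(487/471).
Reduce top mod 471: now compute (16/471).
Pull out 2^4: since 471 ≡ 7 (mod 8), (2/471) = +1, so (2/471)^4 = +1.
Reached (1/471) = 1. Collecting the sign flips along the way, the symbol is -1.

-1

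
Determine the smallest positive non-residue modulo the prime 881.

3

(2/881) = +1, so 2 is a residue.
(3/881) = −1, so 3 is the smallest positive non-residue mod 881.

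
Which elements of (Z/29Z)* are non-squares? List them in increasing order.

2, 3, 8, 10, 11, 12, 14, 15, 17, 18, 19, 21, 26, 27

Square k = 1,…,14 (k and 29−k give the same square):
1²=1, 2²=4, 3²=9, 4²=16, 5²=25, 6²≡7, 7²≡20, 8²≡6, 9²≡23, 10²≡13, 11²≡5, 12²≡28, 13²≡24, 14²≡22 (mod 29).
The residues are {1, 4, 5, 6, 7, 9, 13, 16, 20, 22, 23, 24, 25, 28}; the non-residues are the remaining 14 nonzero classes.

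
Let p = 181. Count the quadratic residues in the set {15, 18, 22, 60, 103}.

(15/181) = +1 → QR.
(18/181) = -1 → non-residue.
(22/181) = -1 → non-residue.
(60/181) = +1 → QR.
(103/181) = -1 → non-residue.
Total quadratic residues among the 5: 2.

2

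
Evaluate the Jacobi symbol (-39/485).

-1

First reduce: -39 ≡ 446 (mod 485).
Pull out 2: since 485 ≡ 5 (mod 8), (2/485) = -1.
Reciprocity: 223 ≡ 3 and 485 ≡ 1 (mod 4), so (223/485) = +(485/223).
Reduce top mod 223: now compute (39/223).
Reciprocity: 39 ≡ 3 and 223 ≡ 3 (mod 4), so (39/223) = −(223/39).
Reduce top mod 39: now compute (28/39).
Pull out 2^2: since 39 ≡ 7 (mod 8), (2/39) = +1, so (2/39)^2 = +1.
Reciprocity: 7 ≡ 3 and 39 ≡ 3 (mod 4), so (7/39) = −(39/7).
Reduce top mod 7: now compute (4/7).
Pull out 2^2: since 7 ≡ 7 (mod 8), (2/7) = +1, so (2/7)^2 = +1.
Reached (1/7) = 1. Collecting the sign flips along the way, the symbol is -1.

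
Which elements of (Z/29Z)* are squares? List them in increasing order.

Square k = 1,…,14 (k and 29−k give the same square):
1²=1, 2²=4, 3²=9, 4²=16, 5²=25, 6²≡7, 7²≡20, 8²≡6, 9²≡23, 10²≡13, 11²≡5, 12²≡28, 13²≡24, 14²≡22 (mod 29).
So the quadratic residues mod 29 are {1, 4, 5, 6, 7, 9, 13, 16, 20, 22, 23, 24, 25, 28}.

1,4,5,6,7,9,13,16,20,22,23,24,25,28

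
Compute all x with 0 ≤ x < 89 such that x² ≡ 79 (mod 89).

41, 48

89 ≡ 1 (mod 4), so we find a root by search.
Trying successive values, 41² = 1681 ≡ 79 (mod 89). The other root is 89 − 41 = 48.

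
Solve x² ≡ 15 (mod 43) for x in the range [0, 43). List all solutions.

Since 43 ≡ 3 (mod 4), a square root of 15 is 15^((43+1)/4) = 15^11 mod 43.
Repeated squaring: 15^2≡10, 15^4≡14, 15^8≡24 (mod 43).
15^11 = 15^(8+2+1) ≡ 31 (mod 43).
Check: 31² = 961 ≡ 15 (mod 43). The two roots are 12 and 31.

12, 31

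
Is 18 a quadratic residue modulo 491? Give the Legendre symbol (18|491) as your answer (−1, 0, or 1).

Pull out 2: since 491 ≡ 3 (mod 8), (2/491) = -1.
Reciprocity: 9 ≡ 1 and 491 ≡ 3 (mod 4), so (9/491) = +(491/9).
Reduce top mod 9: now compute (5/9).
Reciprocity: 5 ≡ 1 and 9 ≡ 1 (mod 4), so (5/9) = +(9/5).
Reduce top mod 5: now compute (4/5).
Pull out 2^2: since 5 ≡ 5 (mod 8), (2/5) = -1, so (2/5)^2 = +1.
Reached (1/5) = 1. Collecting the sign flips along the way, the symbol is -1.

-1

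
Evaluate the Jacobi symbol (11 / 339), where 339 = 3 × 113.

-1

Reciprocity: 11 ≡ 3 and 339 ≡ 3 (mod 4), so (11/339) = −(339/11).
Reduce top mod 11: now compute (9/11).
Reciprocity: 9 ≡ 1 and 11 ≡ 3 (mod 4), so (9/11) = +(11/9).
Reduce top mod 9: now compute (2/9).
Pull out 2: since 9 ≡ 1 (mod 8), (2/9) = +1.
Reached (1/9) = 1. Collecting the sign flips along the way, the symbol is -1.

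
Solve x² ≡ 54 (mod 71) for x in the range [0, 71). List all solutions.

Since 71 ≡ 3 (mod 4), a square root of 54 is 54^((71+1)/4) = 54^18 mod 71.
Repeated squaring: 54^2≡5, 54^4≡25, 54^8≡57, 54^16≡54 (mod 71).
54^18 = 54^(16+2) ≡ 57 (mod 71).
Check: 57² = 3249 ≡ 54 (mod 71). The two roots are 14 and 57.

14, 57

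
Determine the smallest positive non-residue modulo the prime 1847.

5

(2/1847) = +1, so 2 is a residue.
(3/1847) = +1, so 3 is a residue.
(4/1847) = +1, so 4 is a residue.
(5/1847) = −1, so 5 is the smallest positive non-residue mod 1847.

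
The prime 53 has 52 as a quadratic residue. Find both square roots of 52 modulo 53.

23, 30

53 ≡ 1 (mod 4), so we find a root by search.
Trying successive values, 23² = 529 ≡ 52 (mod 53). The other root is 53 − 23 = 30.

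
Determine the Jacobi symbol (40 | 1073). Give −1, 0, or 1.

-1

Pull out 2^3: since 1073 ≡ 1 (mod 8), (2/1073) = +1, so (2/1073)^3 = +1.
Reciprocity: 5 ≡ 1 and 1073 ≡ 1 (mod 4), so (5/1073) = +(1073/5).
Reduce top mod 5: now compute (3/5).
Reciprocity: 3 ≡ 3 and 5 ≡ 1 (mod 4), so (3/5) = +(5/3).
Reduce top mod 3: now compute (2/3).
Pull out 2: since 3 ≡ 3 (mod 8), (2/3) = -1.
Reached (1/3) = 1. Collecting the sign flips along the way, the symbol is -1.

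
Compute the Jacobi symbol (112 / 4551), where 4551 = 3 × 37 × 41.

Pull out 2^4: since 4551 ≡ 7 (mod 8), (2/4551) = +1, so (2/4551)^4 = +1.
Reciprocity: 7 ≡ 3 and 4551 ≡ 3 (mod 4), so (7/4551) = −(4551/7).
Reduce top mod 7: now compute (1/7).
Reached (1/7) = 1. Collecting the sign flips along the way, the symbol is -1.

-1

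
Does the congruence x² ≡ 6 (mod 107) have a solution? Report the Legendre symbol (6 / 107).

-1

Euler's criterion: (6/107) ≡ 6^53 (mod 107).
6^2 ≡ 36 (mod 107)
6^4 ≡ 12 (mod 107)
6^8 ≡ 37 (mod 107)
6^16 ≡ 85 (mod 107)
6^32 ≡ 56 (mod 107)
6^53 = 6^(32+16+4+1) ≡ 106 (mod 107).
Result is 106 ≡ −1, so (6/107) = −1.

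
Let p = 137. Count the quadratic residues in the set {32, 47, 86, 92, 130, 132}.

2

(32/137) = +1 → QR.
(47/137) = -1 → non-residue.
(86/137) = -1 → non-residue.
(92/137) = -1 → non-residue.
(130/137) = +1 → QR.
(132/137) = -1 → non-residue.
Total quadratic residues among the 6: 2.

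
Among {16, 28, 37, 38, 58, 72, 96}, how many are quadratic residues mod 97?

(16/97) = +1 → QR.
(28/97) = -1 → non-residue.
(37/97) = -1 → non-residue.
(38/97) = -1 → non-residue.
(58/97) = -1 → non-residue.
(72/97) = +1 → QR.
(96/97) = +1 → QR.
Total quadratic residues among the 7: 3.

3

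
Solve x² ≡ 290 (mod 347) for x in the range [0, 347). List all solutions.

45, 302

Since 347 ≡ 3 (mod 4), a square root of 290 is 290^((347+1)/4) = 290^87 mod 347.
Repeated squaring: 290^2≡126, 290^4≡261, 290^8≡109, 290^16≡83, 290^32≡296, 290^64≡172 (mod 347).
290^87 = 290^(64+16+4+2+1) ≡ 302 (mod 347).
Check: 302² = 91204 ≡ 290 (mod 347). The two roots are 45 and 302.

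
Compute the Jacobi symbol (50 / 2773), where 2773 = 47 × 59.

-1

Pull out 2: since 2773 ≡ 5 (mod 8), (2/2773) = -1.
Reciprocity: 25 ≡ 1 and 2773 ≡ 1 (mod 4), so (25/2773) = +(2773/25).
Reduce top mod 25: now compute (23/25).
Reciprocity: 23 ≡ 3 and 25 ≡ 1 (mod 4), so (23/25) = +(25/23).
Reduce top mod 23: now compute (2/23).
Pull out 2: since 23 ≡ 7 (mod 8), (2/23) = +1.
Reached (1/23) = 1. Collecting the sign flips along the way, the symbol is -1.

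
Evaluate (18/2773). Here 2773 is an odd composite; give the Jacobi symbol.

Pull out 2: since 2773 ≡ 5 (mod 8), (2/2773) = -1.
Reciprocity: 9 ≡ 1 and 2773 ≡ 1 (mod 4), so (9/2773) = +(2773/9).
Reduce top mod 9: now compute (1/9).
Reached (1/9) = 1. Collecting the sign flips along the way, the symbol is -1.

-1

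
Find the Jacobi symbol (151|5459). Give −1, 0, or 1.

1

Reciprocity: 151 ≡ 3 and 5459 ≡ 3 (mod 4), so (151/5459) = −(5459/151).
Reduce top mod 151: now compute (23/151).
Reciprocity: 23 ≡ 3 and 151 ≡ 3 (mod 4), so (23/151) = −(151/23).
Reduce top mod 23: now compute (13/23).
Reciprocity: 13 ≡ 1 and 23 ≡ 3 (mod 4), so (13/23) = +(23/13).
Reduce top mod 13: now compute (10/13).
Pull out 2: since 13 ≡ 5 (mod 8), (2/13) = -1.
Reciprocity: 5 ≡ 1 and 13 ≡ 1 (mod 4), so (5/13) = +(13/5).
Reduce top mod 5: now compute (3/5).
Reciprocity: 3 ≡ 3 and 5 ≡ 1 (mod 4), so (3/5) = +(5/3).
Reduce top mod 3: now compute (2/3).
Pull out 2: since 3 ≡ 3 (mod 8), (2/3) = -1.
Reached (1/3) = 1. Collecting the sign flips along the way, the symbol is +1.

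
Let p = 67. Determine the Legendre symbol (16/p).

Pull out 2^4: since 67 ≡ 3 (mod 8), (2/67) = -1, so (2/67)^4 = +1.
Reached (1/67) = 1. Collecting the sign flips along the way, the symbol is +1.

1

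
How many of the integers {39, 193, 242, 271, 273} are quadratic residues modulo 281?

(39/281) = +1 → QR.
(193/281) = -1 → non-residue.
(242/281) = +1 → QR.
(271/281) = +1 → QR.
(273/281) = +1 → QR.
Total quadratic residues among the 5: 4.

4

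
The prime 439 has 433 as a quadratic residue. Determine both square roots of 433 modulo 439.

Since 439 ≡ 3 (mod 4), a square root of 433 is 433^((439+1)/4) = 433^110 mod 439.
Repeated squaring: 433^2≡36, 433^4≡418, 433^8≡2, 433^16≡4, 433^32≡16, 433^64≡256 (mod 439).
433^110 = 433^(64+32+8+4+2) ≡ 260 (mod 439).
Check: 260² = 67600 ≡ 433 (mod 439). The two roots are 179 and 260.

179, 260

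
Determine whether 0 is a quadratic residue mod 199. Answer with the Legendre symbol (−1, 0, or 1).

Top reduces to 0: gcd > 1, so the symbol is 0.

0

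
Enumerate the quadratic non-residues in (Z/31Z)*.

3, 6, 11, 12, 13, 15, 17, 21, 22, 23, 24, 26, 27, 29, 30

Square k = 1,…,15 (k and 31−k give the same square):
1²=1, 2²=4, 3²=9, 4²=16, 5²=25, 6²≡5, 7²≡18, 8²≡2, 9²≡19, 10²≡7, 11²≡28, 12²≡20, 13²≡14, 14²≡10, 15²≡8 (mod 31).
The residues are {1, 2, 4, 5, 7, 8, 9, 10, 14, 16, 18, 19, 20, 25, 28}; the non-residues are the remaining 15 nonzero classes.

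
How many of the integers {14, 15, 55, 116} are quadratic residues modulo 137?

(14/137) = +1 → QR.
(15/137) = +1 → QR.
(55/137) = -1 → non-residue.
(116/137) = -1 → non-residue.
Total quadratic residues among the 4: 2.

2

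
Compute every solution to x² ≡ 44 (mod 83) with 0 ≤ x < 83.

Since 83 ≡ 3 (mod 4), a square root of 44 is 44^((83+1)/4) = 44^21 mod 83.
Repeated squaring: 44^2≡27, 44^4≡65, 44^8≡75, 44^16≡64 (mod 83).
44^21 = 44^(16+4+1) ≡ 25 (mod 83).
Check: 25² = 625 ≡ 44 (mod 83). The two roots are 25 and 58.

25, 58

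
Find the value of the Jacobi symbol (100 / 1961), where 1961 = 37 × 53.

Pull out 2^2: since 1961 ≡ 1 (mod 8), (2/1961) = +1, so (2/1961)^2 = +1.
Reciprocity: 25 ≡ 1 and 1961 ≡ 1 (mod 4), so (25/1961) = +(1961/25).
Reduce top mod 25: now compute (11/25).
Reciprocity: 11 ≡ 3 and 25 ≡ 1 (mod 4), so (11/25) = +(25/11).
Reduce top mod 11: now compute (3/11).
Reciprocity: 3 ≡ 3 and 11 ≡ 3 (mod 4), so (3/11) = −(11/3).
Reduce top mod 3: now compute (2/3).
Pull out 2: since 3 ≡ 3 (mod 8), (2/3) = -1.
Reached (1/3) = 1. Collecting the sign flips along the way, the symbol is +1.

1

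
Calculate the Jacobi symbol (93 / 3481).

1

Reciprocity: 93 ≡ 1 and 3481 ≡ 1 (mod 4), so (93/3481) = +(3481/93).
Reduce top mod 93: now compute (40/93).
Pull out 2^3: since 93 ≡ 5 (mod 8), (2/93) = -1, so (2/93)^3 = -1.
Reciprocity: 5 ≡ 1 and 93 ≡ 1 (mod 4), so (5/93) = +(93/5).
Reduce top mod 5: now compute (3/5).
Reciprocity: 3 ≡ 3 and 5 ≡ 1 (mod 4), so (3/5) = +(5/3).
Reduce top mod 3: now compute (2/3).
Pull out 2: since 3 ≡ 3 (mod 8), (2/3) = -1.
Reached (1/3) = 1. Collecting the sign flips along the way, the symbol is +1.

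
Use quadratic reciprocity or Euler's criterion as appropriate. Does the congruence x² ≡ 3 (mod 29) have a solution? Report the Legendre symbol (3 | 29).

-1

Reciprocity: 3 ≡ 3 and 29 ≡ 1 (mod 4), so (3/29) = +(29/3).
Reduce top mod 3: now compute (2/3).
Pull out 2: since 3 ≡ 3 (mod 8), (2/3) = -1.
Reached (1/3) = 1. Collecting the sign flips along the way, the symbol is -1.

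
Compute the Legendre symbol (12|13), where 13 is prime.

1

Pull out 2^2: since 13 ≡ 5 (mod 8), (2/13) = -1, so (2/13)^2 = +1.
Reciprocity: 3 ≡ 3 and 13 ≡ 1 (mod 4), so (3/13) = +(13/3).
Reduce top mod 3: now compute (1/3).
Reached (1/3) = 1. Collecting the sign flips along the way, the symbol is +1.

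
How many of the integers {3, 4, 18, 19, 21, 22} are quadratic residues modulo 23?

(3/23) = +1 → QR.
(4/23) = +1 → QR.
(18/23) = +1 → QR.
(19/23) = -1 → non-residue.
(21/23) = -1 → non-residue.
(22/23) = -1 → non-residue.
Total quadratic residues among the 6: 3.

3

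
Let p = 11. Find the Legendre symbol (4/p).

Euler's criterion: (4/11) ≡ 4^5 (mod 11).
4^2 ≡ 5 (mod 11)
4^4 ≡ 3 (mod 11)
4^5 = 4^(4+1) ≡ 1 (mod 11).
Result is 1, so (4/11) = 1.

1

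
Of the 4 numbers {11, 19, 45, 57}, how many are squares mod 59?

(11/59) = -1 → non-residue.
(19/59) = +1 → QR.
(45/59) = +1 → QR.
(57/59) = +1 → QR.
Total quadratic residues among the 4: 3.

3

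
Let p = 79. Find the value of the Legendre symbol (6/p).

-1

Euler's criterion: (6/79) ≡ 6^39 (mod 79).
6^2 ≡ 36 (mod 79)
6^4 ≡ 32 (mod 79)
6^8 ≡ 76 (mod 79)
6^16 ≡ 9 (mod 79)
6^32 ≡ 2 (mod 79)
6^39 = 6^(32+4+2+1) ≡ 78 (mod 79).
Result is 78 ≡ −1, so (6/79) = −1.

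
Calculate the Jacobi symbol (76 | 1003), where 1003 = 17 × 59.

Pull out 2^2: since 1003 ≡ 3 (mod 8), (2/1003) = -1, so (2/1003)^2 = +1.
Reciprocity: 19 ≡ 3 and 1003 ≡ 3 (mod 4), so (19/1003) = −(1003/19).
Reduce top mod 19: now compute (15/19).
Reciprocity: 15 ≡ 3 and 19 ≡ 3 (mod 4), so (15/19) = −(19/15).
Reduce top mod 15: now compute (4/15).
Pull out 2^2: since 15 ≡ 7 (mod 8), (2/15) = +1, so (2/15)^2 = +1.
Reached (1/15) = 1. Collecting the sign flips along the way, the symbol is +1.

1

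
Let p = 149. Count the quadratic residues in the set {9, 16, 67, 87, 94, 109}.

(9/149) = +1 → QR.
(16/149) = +1 → QR.
(67/149) = +1 → QR.
(87/149) = -1 → non-residue.
(94/149) = -1 → non-residue.
(109/149) = -1 → non-residue.
Total quadratic residues among the 6: 3.

3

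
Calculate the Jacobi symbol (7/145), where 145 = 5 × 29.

-1

Reciprocity: 7 ≡ 3 and 145 ≡ 1 (mod 4), so (7/145) = +(145/7).
Reduce top mod 7: now compute (5/7).
Reciprocity: 5 ≡ 1 and 7 ≡ 3 (mod 4), so (5/7) = +(7/5).
Reduce top mod 5: now compute (2/5).
Pull out 2: since 5 ≡ 5 (mod 8), (2/5) = -1.
Reached (1/5) = 1. Collecting the sign flips along the way, the symbol is -1.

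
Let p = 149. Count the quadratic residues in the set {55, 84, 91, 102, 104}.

2

(55/149) = -1 → non-residue.
(84/149) = -1 → non-residue.
(91/149) = -1 → non-residue.
(102/149) = +1 → QR.
(104/149) = +1 → QR.
Total quadratic residues among the 5: 2.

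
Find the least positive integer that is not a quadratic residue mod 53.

(2/53) = −1, so 2 is the smallest positive non-residue mod 53.

2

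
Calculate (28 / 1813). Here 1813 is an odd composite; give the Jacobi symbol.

Pull out 2^2: since 1813 ≡ 5 (mod 8), (2/1813) = -1, so (2/1813)^2 = +1.
Reciprocity: 7 ≡ 3 and 1813 ≡ 1 (mod 4), so (7/1813) = +(1813/7).
Reduce top mod 7: now compute (0/7).
Top reduces to 0: gcd > 1, so the symbol is 0.

0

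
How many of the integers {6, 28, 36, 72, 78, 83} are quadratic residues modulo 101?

(6/101) = +1 → QR.
(28/101) = -1 → non-residue.
(36/101) = +1 → QR.
(72/101) = -1 → non-residue.
(78/101) = +1 → QR.
(83/101) = -1 → non-residue.
Total quadratic residues among the 6: 3.

3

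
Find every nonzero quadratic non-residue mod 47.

Square k = 1,…,23 (k and 47−k give the same square):
1²=1, 2²=4, 3²=9, 4²=16, 5²=25, 6²=36, 7²≡2, 8²≡17, 9²≡34, 10²≡6, 11²≡27, 12²≡3, 13²≡28, 14²≡8, 15²≡37, 16²≡21, 17²≡7, 18²≡42, 19²≡32, 20²≡24, 21²≡18, 22²≡14, 23²≡12 (mod 47).
The residues are {1, 2, 3, 4, 6, 7, 8, 9, 12, 14, 16, 17, 18, 21, 24, 25, 27, 28, 32, 34, 36, 37, 42}; the non-residues are the remaining 23 nonzero classes.

5, 10, 11, 13, 15, 19, 20, 22, 23, 26, 29, 30, 31, 33, 35, 38, 39, 40, 41, 43, 44, 45, 46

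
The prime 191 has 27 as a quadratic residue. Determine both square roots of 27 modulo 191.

Since 191 ≡ 3 (mod 4), a square root of 27 is 27^((191+1)/4) = 27^48 mod 191.
Repeated squaring: 27^2≡156, 27^4≡79, 27^8≡129, 27^16≡24, 27^32≡3 (mod 191).
27^48 = 27^(32+16) ≡ 72 (mod 191).
Check: 72² = 5184 ≡ 27 (mod 191). The two roots are 72 and 119.

72, 119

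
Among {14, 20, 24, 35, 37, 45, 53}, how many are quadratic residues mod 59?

(14/59) = -1 → non-residue.
(20/59) = +1 → QR.
(24/59) = -1 → non-residue.
(35/59) = +1 → QR.
(37/59) = -1 → non-residue.
(45/59) = +1 → QR.
(53/59) = +1 → QR.
Total quadratic residues among the 7: 4.

4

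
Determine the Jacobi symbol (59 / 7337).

Reciprocity: 59 ≡ 3 and 7337 ≡ 1 (mod 4), so (59/7337) = +(7337/59).
Reduce top mod 59: now compute (21/59).
Reciprocity: 21 ≡ 1 and 59 ≡ 3 (mod 4), so (21/59) = +(59/21).
Reduce top mod 21: now compute (17/21).
Reciprocity: 17 ≡ 1 and 21 ≡ 1 (mod 4), so (17/21) = +(21/17).
Reduce top mod 17: now compute (4/17).
Pull out 2^2: since 17 ≡ 1 (mod 8), (2/17) = +1, so (2/17)^2 = +1.
Reached (1/17) = 1. Collecting the sign flips along the way, the symbol is +1.

1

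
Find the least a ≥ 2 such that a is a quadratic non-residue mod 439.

3

(2/439) = +1, so 2 is a residue.
(3/439) = −1, so 3 is the smallest positive non-residue mod 439.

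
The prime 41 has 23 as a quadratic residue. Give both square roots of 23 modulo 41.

8, 33

41 ≡ 1 (mod 4), so we find a root by search.
Trying successive values, 8² = 64 ≡ 23 (mod 41). The other root is 41 − 8 = 33.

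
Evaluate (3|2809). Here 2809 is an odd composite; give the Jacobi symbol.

Reciprocity: 3 ≡ 3 and 2809 ≡ 1 (mod 4), so (3/2809) = +(2809/3).
Reduce top mod 3: now compute (1/3).
Reached (1/3) = 1. Collecting the sign flips along the way, the symbol is +1.

1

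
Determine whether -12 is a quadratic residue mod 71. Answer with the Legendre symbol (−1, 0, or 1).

First reduce: -12 ≡ 59 (mod 71).
Reciprocity: 59 ≡ 3 and 71 ≡ 3 (mod 4), so (59/71) = −(71/59).
Reduce top mod 59: now compute (12/59).
Pull out 2^2: since 59 ≡ 3 (mod 8), (2/59) = -1, so (2/59)^2 = +1.
Reciprocity: 3 ≡ 3 and 59 ≡ 3 (mod 4), so (3/59) = −(59/3).
Reduce top mod 3: now compute (2/3).
Pull out 2: since 3 ≡ 3 (mod 8), (2/3) = -1.
Reached (1/3) = 1. Collecting the sign flips along the way, the symbol is -1.

-1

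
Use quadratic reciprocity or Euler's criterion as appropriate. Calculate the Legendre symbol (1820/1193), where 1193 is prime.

1

First reduce: 1820 ≡ 627 (mod 1193).
Reciprocity: 627 ≡ 3 and 1193 ≡ 1 (mod 4), so (627/1193) = +(1193/627).
Reduce top mod 627: now compute (566/627).
Pull out 2: since 627 ≡ 3 (mod 8), (2/627) = -1.
Reciprocity: 283 ≡ 3 and 627 ≡ 3 (mod 4), so (283/627) = −(627/283).
Reduce top mod 283: now compute (61/283).
Reciprocity: 61 ≡ 1 and 283 ≡ 3 (mod 4), so (61/283) = +(283/61).
Reduce top mod 61: now compute (39/61).
Reciprocity: 39 ≡ 3 and 61 ≡ 1 (mod 4), so (39/61) = +(61/39).
Reduce top mod 39: now compute (22/39).
Pull out 2: since 39 ≡ 7 (mod 8), (2/39) = +1.
Reciprocity: 11 ≡ 3 and 39 ≡ 3 (mod 4), so (11/39) = −(39/11).
Reduce top mod 11: now compute (6/11).
Pull out 2: since 11 ≡ 3 (mod 8), (2/11) = -1.
Reciprocity: 3 ≡ 3 and 11 ≡ 3 (mod 4), so (3/11) = −(11/3).
Reduce top mod 3: now compute (2/3).
Pull out 2: since 3 ≡ 3 (mod 8), (2/3) = -1.
Reached (1/3) = 1. Collecting the sign flips along the way, the symbol is +1.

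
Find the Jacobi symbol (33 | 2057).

0

Reciprocity: 33 ≡ 1 and 2057 ≡ 1 (mod 4), so (33/2057) = +(2057/33).
Reduce top mod 33: now compute (11/33).
Reciprocity: 11 ≡ 3 and 33 ≡ 1 (mod 4), so (11/33) = +(33/11).
Reduce top mod 11: now compute (0/11).
Top reduces to 0: gcd > 1, so the symbol is 0.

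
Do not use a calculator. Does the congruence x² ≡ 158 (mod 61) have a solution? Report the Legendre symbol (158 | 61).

1

First reduce: 158 ≡ 36 (mod 61).
Pull out 2^2: since 61 ≡ 5 (mod 8), (2/61) = -1, so (2/61)^2 = +1.
Reciprocity: 9 ≡ 1 and 61 ≡ 1 (mod 4), so (9/61) = +(61/9).
Reduce top mod 9: now compute (7/9).
Reciprocity: 7 ≡ 3 and 9 ≡ 1 (mod 4), so (7/9) = +(9/7).
Reduce top mod 7: now compute (2/7).
Pull out 2: since 7 ≡ 7 (mod 8), (2/7) = +1.
Reached (1/7) = 1. Collecting the sign flips along the way, the symbol is +1.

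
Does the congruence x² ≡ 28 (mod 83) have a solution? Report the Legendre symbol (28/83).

1

Pull out 2^2: since 83 ≡ 3 (mod 8), (2/83) = -1, so (2/83)^2 = +1.
Reciprocity: 7 ≡ 3 and 83 ≡ 3 (mod 4), so (7/83) = −(83/7).
Reduce top mod 7: now compute (6/7).
Pull out 2: since 7 ≡ 7 (mod 8), (2/7) = +1.
Reciprocity: 3 ≡ 3 and 7 ≡ 3 (mod 4), so (3/7) = −(7/3).
Reduce top mod 3: now compute (1/3).
Reached (1/3) = 1. Collecting the sign flips along the way, the symbol is +1.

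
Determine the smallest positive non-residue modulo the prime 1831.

(2/1831) = +1, so 2 is a residue.
(3/1831) = −1, so 3 is the smallest positive non-residue mod 1831.

3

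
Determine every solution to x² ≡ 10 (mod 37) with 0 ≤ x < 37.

11, 26

37 ≡ 1 (mod 4), so we find a root by search.
Trying successive values, 11² = 121 ≡ 10 (mod 37). The other root is 37 − 11 = 26.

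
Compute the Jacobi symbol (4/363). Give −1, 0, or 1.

1

Pull out 2^2: since 363 ≡ 3 (mod 8), (2/363) = -1, so (2/363)^2 = +1.
Reached (1/363) = 1. Collecting the sign flips along the way, the symbol is +1.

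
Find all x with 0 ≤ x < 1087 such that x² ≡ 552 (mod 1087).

Since 1087 ≡ 3 (mod 4), a square root of 552 is 552^((1087+1)/4) = 552^272 mod 1087.
Repeated squaring: 552^2≡344, 552^4≡940, 552^8≡956, 552^16≡856, 552^32≡98, 552^64≡908, 552^128≡518, 552^256≡922 (mod 1087).
552^272 = 552^(256+16) ≡ 70 (mod 1087).
Check: 70² = 4900 ≡ 552 (mod 1087). The two roots are 70 and 1017.

70, 1017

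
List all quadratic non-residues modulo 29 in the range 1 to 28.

Square k = 1,…,14 (k and 29−k give the same square):
1²=1, 2²=4, 3²=9, 4²=16, 5²=25, 6²≡7, 7²≡20, 8²≡6, 9²≡23, 10²≡13, 11²≡5, 12²≡28, 13²≡24, 14²≡22 (mod 29).
The residues are {1, 4, 5, 6, 7, 9, 13, 16, 20, 22, 23, 24, 25, 28}; the non-residues are the remaining 14 nonzero classes.

2, 3, 8, 10, 11, 12, 14, 15, 17, 18, 19, 21, 26, 27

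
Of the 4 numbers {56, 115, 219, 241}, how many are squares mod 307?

2

(56/307) = -1 → non-residue.
(115/307) = +1 → QR.
(219/307) = +1 → QR.
(241/307) = -1 → non-residue.
Total quadratic residues among the 4: 2.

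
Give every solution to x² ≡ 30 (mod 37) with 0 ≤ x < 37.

37 ≡ 1 (mod 4), so we find a root by search.
Trying successive values, 17² = 289 ≡ 30 (mod 37). The other root is 37 − 17 = 20.

17, 20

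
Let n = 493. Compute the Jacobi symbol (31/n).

1

Reciprocity: 31 ≡ 3 and 493 ≡ 1 (mod 4), so (31/493) = +(493/31).
Reduce top mod 31: now compute (28/31).
Pull out 2^2: since 31 ≡ 7 (mod 8), (2/31) = +1, so (2/31)^2 = +1.
Reciprocity: 7 ≡ 3 and 31 ≡ 3 (mod 4), so (7/31) = −(31/7).
Reduce top mod 7: now compute (3/7).
Reciprocity: 3 ≡ 3 and 7 ≡ 3 (mod 4), so (3/7) = −(7/3).
Reduce top mod 3: now compute (1/3).
Reached (1/3) = 1. Collecting the sign flips along the way, the symbol is +1.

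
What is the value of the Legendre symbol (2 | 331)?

Pull out 2: since 331 ≡ 3 (mod 8), (2/331) = -1.
Reached (1/331) = 1. Collecting the sign flips along the way, the symbol is -1.

-1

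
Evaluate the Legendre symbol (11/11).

First reduce: 11 ≡ 0 (mod 11).
Top reduces to 0: gcd > 1, so the symbol is 0.

0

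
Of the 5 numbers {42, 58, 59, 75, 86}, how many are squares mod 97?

(42/97) = -1 → non-residue.
(58/97) = -1 → non-residue.
(59/97) = -1 → non-residue.
(75/97) = +1 → QR.
(86/97) = +1 → QR.
Total quadratic residues among the 5: 2.

2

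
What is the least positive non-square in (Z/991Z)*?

(2/991) = +1, so 2 is a residue.
(3/991) = −1, so 3 is the smallest positive non-residue mod 991.

3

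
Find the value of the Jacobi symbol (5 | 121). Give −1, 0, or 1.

Reciprocity: 5 ≡ 1 and 121 ≡ 1 (mod 4), so (5/121) = +(121/5).
Reduce top mod 5: now compute (1/5).
Reached (1/5) = 1. Collecting the sign flips along the way, the symbol is +1.

1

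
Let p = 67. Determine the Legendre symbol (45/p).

Euler's criterion: (45/67) ≡ 45^33 (mod 67).
45^2 ≡ 15 (mod 67)
45^4 ≡ 24 (mod 67)
45^8 ≡ 40 (mod 67)
45^16 ≡ 59 (mod 67)
45^32 ≡ 64 (mod 67)
45^33 = 45^(32+1) ≡ 66 (mod 67).
Result is 66 ≡ −1, so (45/67) = −1.

-1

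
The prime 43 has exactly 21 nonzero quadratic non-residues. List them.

Square k = 1,…,21 (k and 43−k give the same square):
1²=1, 2²=4, 3²=9, 4²=16, 5²=25, 6²=36, 7²≡6, 8²≡21, 9²≡38, 10²≡14, 11²≡35, 12²≡15, 13²≡40, 14²≡24, 15²≡10, 16²≡41, 17²≡31, 18²≡23, 19²≡17, 20²≡13, 21²≡11 (mod 43).
The residues are {1, 4, 6, 9, 10, 11, 13, 14, 15, 16, 17, 21, 23, 24, 25, 31, 35, 36, 38, 40, 41}; the non-residues are the remaining 21 nonzero classes.

2,3,5,7,8,12,18,19,20,22,26,27,28,29,30,32,33,34,37,39,42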